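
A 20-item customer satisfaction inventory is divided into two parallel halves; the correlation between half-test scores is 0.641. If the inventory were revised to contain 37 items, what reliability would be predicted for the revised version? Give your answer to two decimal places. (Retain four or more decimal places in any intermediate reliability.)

0.87

First correct the split-half correlation to full-test reliability: r_full = 2 × 0.641 / (1 + 0.641) ≈ 0.7812
Length factor from 20 to 37 items: n = 37/20 = 1.8500
r_new = n·r_full / (1 + (n − 1)·r_full) = 1.4452 / 1.6640 ≈ 0.8685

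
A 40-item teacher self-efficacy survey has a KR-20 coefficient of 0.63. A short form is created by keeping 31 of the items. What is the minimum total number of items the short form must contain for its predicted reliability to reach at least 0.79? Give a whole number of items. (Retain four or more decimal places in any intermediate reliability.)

89

Short-form reliability: n = 31/40 = 0.7750; r_31 = n·r/(1+(n−1)r) ≈ 0.5689
Length factor from the short form to reach 0.79: n' = 0.79(1 − 0.5689) / [0.5689(1 − 0.79)] ≈ 2.8507
Items = 2.8507 × 31 ≈ 88.37 → 89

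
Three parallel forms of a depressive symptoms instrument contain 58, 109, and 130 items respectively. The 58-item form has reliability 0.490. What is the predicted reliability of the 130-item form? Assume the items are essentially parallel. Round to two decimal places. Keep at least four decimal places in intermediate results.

0.68

The 109-item form is not needed; work directly from the 58-item form with n = 130/58 = 2.2414.
r_{130} = n·r / (1 + (n − 1)·r) = 1.0983 / 1.6083 ≈ 0.6829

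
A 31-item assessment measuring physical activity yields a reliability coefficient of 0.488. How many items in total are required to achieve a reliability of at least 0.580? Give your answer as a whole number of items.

45

Rearranging the Spearman-Brown formula for n,
n = r_target (1 − r_old) / [ r_old (1 − r_target) ]
n = 0.580 × (1 − 0.488) / [ 0.488 × (1 − 0.580) ]
  = 0.296960 / 0.204960 = 1.4489
Items needed = n × 31 = 1.4489 × 31 ≈ 44.92 → round up to 45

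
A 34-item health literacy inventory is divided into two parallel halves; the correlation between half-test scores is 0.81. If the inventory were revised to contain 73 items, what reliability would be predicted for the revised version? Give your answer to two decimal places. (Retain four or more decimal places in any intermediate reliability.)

0.95

Spearman-Brown correction (n = 2): r_full = 2·0.81/(1 + 0.81) = 0.8950
Then adjust to 73 items: n = 73/34 = 2.1471
r_new = n·r_full / (1 + (n − 1)·r_full) = 1.9217 / 2.0267 ≈ 0.9482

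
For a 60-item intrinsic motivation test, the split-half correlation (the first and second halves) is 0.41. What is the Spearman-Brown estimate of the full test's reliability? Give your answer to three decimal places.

0.582

The full test is twice the length of either half (n = 2).
r_full = 2(0.41) / (1 + 0.41)
r_full = 0.8200 / 1.4100 ≈ 0.5816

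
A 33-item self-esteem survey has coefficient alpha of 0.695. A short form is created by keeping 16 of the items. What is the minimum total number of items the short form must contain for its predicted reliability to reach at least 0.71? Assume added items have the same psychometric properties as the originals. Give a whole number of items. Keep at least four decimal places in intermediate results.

Short-form reliability: n = 16/33 = 0.4848; r_16 = n·r/(1+(n−1)r) ≈ 0.5249
Length factor from the short form to reach 0.71: n' = 0.71(1 − 0.5249) / [0.5249(1 − 0.71)] ≈ 2.2160
Total items = 2.2160 × 16 = 35.46, rounded up to 36.

36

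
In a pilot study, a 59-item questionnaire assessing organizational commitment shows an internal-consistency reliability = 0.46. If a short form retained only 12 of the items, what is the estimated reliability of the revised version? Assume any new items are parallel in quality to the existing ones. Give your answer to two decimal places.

0.15

Length ratio n = 12/59 = 0.2034
r_new = 0.2034·0.46 / [1 + (0.2034 − 1)·0.46]
     = 0.0936 / 0.6336 = 0.1477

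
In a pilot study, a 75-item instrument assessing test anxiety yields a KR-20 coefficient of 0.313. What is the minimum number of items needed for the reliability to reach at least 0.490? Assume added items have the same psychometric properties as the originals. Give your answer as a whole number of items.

159

n = 0.490 × (1 − 0.313) / [ 0.313 × (1 − 0.490) ]
n = 0.336630 / 0.159630 ≈ 2.1088
Items needed = n × 75 = 2.1088 × 75 ≈ 158.16 → round up to 159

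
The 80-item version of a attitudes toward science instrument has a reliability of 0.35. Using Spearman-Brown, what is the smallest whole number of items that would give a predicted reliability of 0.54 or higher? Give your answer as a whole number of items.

Spearman-Brown solved for the length factor n:
n = r_target (1 − r_old) / [ r_old (1 − r_target) ]
n = 0.54(1 − 0.35) / [0.35(1 − 0.54)]
  = 0.3510 / 0.1610 = 2.1801
So the test needs 2.1801 × 80 ≈ 174.41 items; rounding up, 175.

175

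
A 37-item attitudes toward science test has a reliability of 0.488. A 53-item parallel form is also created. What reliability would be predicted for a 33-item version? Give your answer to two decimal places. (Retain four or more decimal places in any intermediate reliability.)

Only the ratio of lengths matters: n = 33/37 = 0.8919
r_{33} = n·r / (1 + (n − 1)·r) = 0.4352 / 0.9472 ≈ 0.4595

0.46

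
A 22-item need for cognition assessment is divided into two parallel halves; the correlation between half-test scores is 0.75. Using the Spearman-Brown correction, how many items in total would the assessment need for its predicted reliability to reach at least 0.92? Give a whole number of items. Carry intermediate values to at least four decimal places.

43

Corrected full-test reliability: r_full = 2 × 0.75 / (1 + 0.75) ≈ 0.8571
Solve Spearman-Brown for n: n = 0.92(1 − 0.8571) / [0.8571(1 − 0.92)] = 1.9173
Items = 1.9173 × 22 ≈ 42.18 → 43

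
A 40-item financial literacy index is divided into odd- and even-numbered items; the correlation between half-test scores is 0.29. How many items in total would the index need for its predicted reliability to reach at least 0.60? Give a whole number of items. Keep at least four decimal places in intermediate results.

74

Corrected full-test reliability: r_full = 2 × 0.29 / (1 + 0.29) ≈ 0.4496
Solve Spearman-Brown for n: n = 0.60(1 − 0.4496) / [0.4496(1 − 0.60)] = 1.8363
Required items = 1.8363 × 40 = 73.45, so 74 items.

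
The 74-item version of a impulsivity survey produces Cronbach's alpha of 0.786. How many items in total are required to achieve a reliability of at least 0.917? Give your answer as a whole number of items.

223

n = [0.917 × 0.214] / [0.786 × 0.083]
  = 0.196238 / 0.065238 = 3.0080
Items needed = n × 74 = 3.0080 × 74 ≈ 222.59 → round up to 223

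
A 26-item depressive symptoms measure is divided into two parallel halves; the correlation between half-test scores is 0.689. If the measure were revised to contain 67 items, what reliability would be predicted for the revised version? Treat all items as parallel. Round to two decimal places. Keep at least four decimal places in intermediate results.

0.92

First correct the split-half correlation to full-test reliability: r_full = 2 × 0.689 / (1 + 0.689) ≈ 0.8159
Length factor from 26 to 67 items: n = 67/26 = 2.5769
r_new = n·r_full / (1 + (n − 1)·r_full) = 2.1025 / 2.2866 ≈ 0.9195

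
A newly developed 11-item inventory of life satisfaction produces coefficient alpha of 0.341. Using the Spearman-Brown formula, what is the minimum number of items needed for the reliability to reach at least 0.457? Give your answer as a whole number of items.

18

Rearranging the Spearman-Brown formula for n,
n = r*(1 − r) / [ r (1 − r*) ]
n = [0.457 × 0.659] / [0.341 × 0.543]
n = 0.301163 / 0.185163 ≈ 1.6265
So the test needs 1.6265 × 11 ≈ 17.89 items; rounding up, 18.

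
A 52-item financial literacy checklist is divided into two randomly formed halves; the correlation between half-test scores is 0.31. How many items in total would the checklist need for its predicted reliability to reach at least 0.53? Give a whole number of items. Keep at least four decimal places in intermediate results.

Corrected full-test reliability: r_full = 2 × 0.31 / (1 + 0.31) ≈ 0.4733
n = r_tgt(1 − r_full) / [r_full(1 − r_tgt)] = 0.53 × 0.5267 / (0.4733 × 0.47) ≈ 1.2549
Required items = 1.2549 × 52 = 65.25, so 66 items.

66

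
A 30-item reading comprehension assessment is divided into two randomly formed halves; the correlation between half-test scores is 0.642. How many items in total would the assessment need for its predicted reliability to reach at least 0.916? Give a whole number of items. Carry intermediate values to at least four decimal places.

Corrected full-test reliability: r_full = 2 × 0.642 / (1 + 0.642) ≈ 0.7820
n = r_tgt(1 − r_full) / [r_full(1 − r_tgt)] = 0.916 × 0.2180 / (0.7820 × 0.084) ≈ 3.0399
Items = 3.0399 × 30 ≈ 91.20 → 92

92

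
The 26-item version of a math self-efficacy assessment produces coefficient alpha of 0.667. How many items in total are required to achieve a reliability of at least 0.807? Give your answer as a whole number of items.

Invert Spearman-Brown to solve for n:
n = r_target (1 − r_old) / [ r_old (1 − r_target) ]
n = [0.807 × 0.333] / [0.667 × 0.193]
n = 0.268731 / 0.128731 ≈ 2.0875
Items needed = n × 26 = 2.0875 × 26 ≈ 54.27 → round up to 55

55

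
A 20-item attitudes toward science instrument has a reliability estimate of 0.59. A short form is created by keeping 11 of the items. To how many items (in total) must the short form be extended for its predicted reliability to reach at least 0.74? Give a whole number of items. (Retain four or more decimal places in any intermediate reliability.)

Short-form reliability: n = 11/20 = 0.5500; r_11 = n·r/(1+(n−1)r) ≈ 0.4418
Length factor from the short form to reach 0.74: n' = 0.74(1 − 0.4418) / [0.4418(1 − 0.74)] ≈ 3.5960
Items = 3.5960 × 11 ≈ 39.56 → 40

40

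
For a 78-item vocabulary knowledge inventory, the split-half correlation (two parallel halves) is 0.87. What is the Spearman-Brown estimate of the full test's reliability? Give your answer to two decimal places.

Apply the Spearman-Brown correction with n = 2:
r_full = 2(0.87) / (1 + 0.87)
       = 1.7400 / 1.8700 = 0.9305

0.93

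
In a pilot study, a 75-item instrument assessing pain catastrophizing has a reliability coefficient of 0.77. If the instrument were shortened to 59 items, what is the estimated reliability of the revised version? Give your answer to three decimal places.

The new length is 59/75 = 0.7867 times the old.
r_new = (0.7867 × 0.77) / (1 + (0.7867 − 1) × 0.77)
r_new = 0.6058 / 0.8358 ≈ 0.7248

0.725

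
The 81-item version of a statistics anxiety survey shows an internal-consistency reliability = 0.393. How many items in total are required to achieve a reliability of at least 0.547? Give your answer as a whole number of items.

Spearman-Brown solved for the length factor n:
n = r*(1 − r) / [ r (1 − r*) ]
n = [0.547 × 0.607] / [0.393 × 0.453]
  = 0.332029 / 0.178029 = 1.8650
Items needed = n × 81 = 1.8650 × 81 ≈ 151.06 → round up to 152

152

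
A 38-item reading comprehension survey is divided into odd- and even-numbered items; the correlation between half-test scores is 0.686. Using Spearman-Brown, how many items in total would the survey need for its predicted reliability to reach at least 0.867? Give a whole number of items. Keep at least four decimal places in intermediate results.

Corrected full-test reliability: r_full = 2 × 0.686 / (1 + 0.686) ≈ 0.8138
n = r_tgt(1 − r_full) / [r_full(1 − r_tgt)] = 0.867 × 0.1862 / (0.8138 × 0.133) ≈ 1.4915
Required items = 1.4915 × 38 = 56.68, so 57 items.

57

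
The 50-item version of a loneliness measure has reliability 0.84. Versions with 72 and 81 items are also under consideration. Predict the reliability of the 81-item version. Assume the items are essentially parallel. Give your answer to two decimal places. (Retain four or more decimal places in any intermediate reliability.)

0.89

The 72-item form is not needed; work directly from the 50-item form with n = 81/50 = 1.6200.
r_{81} = n·r / (1 + (n − 1)·r) = 1.3608 / 1.5208 ≈ 0.8948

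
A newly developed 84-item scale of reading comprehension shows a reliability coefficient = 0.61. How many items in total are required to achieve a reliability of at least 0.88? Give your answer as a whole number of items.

394

Rearranging the Spearman-Brown formula for n,
n = r*(1 − r) / [ r (1 − r*) ]
n = [0.88 × 0.39] / [0.61 × 0.12]
n = 0.3432 / 0.0732 ≈ 4.6885
So the test needs 4.6885 × 84 ≈ 393.83 items; rounding up, 394.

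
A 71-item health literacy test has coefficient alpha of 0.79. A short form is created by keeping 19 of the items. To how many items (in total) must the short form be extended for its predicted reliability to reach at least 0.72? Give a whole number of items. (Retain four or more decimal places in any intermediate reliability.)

Short-form reliability: n = 19/71 = 0.2676; r_19 = n·r/(1+(n−1)r) ≈ 0.5017
Length factor from the short form to reach 0.72: n' = 0.72(1 − 0.5017) / [0.5017(1 − 0.72)] ≈ 2.5540
Total items = 2.5540 × 19 = 48.53, rounded up to 49.

49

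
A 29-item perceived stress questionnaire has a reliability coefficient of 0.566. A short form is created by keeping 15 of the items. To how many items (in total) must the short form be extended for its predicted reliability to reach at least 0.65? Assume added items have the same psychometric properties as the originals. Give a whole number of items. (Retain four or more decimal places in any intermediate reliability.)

First, r for the 15-item form: n = 15/29 = 0.5172, so r_15 = 0.5172·0.566/(1 + (0.5172 − 1)·0.566) = 0.4028
Then solve for n' with r_old = 0.4028, r_target = 0.65: n' = 0.65(1 − 0.4028)/[0.4028(1 − 0.65)] = 2.7534
Items = 2.7534 × 15 ≈ 41.30 → 42

42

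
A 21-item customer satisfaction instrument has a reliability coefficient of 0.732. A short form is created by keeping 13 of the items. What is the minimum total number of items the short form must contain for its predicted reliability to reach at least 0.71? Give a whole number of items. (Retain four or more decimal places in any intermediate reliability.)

First, r for the 13-item form: n = 13/21 = 0.6190, so r_13 = 0.6190·0.732/(1 + (0.6190 − 1)·0.732) = 0.6283
Then solve for n' with r_old = 0.6283, r_target = 0.71: n' = 0.71(1 − 0.6283)/[0.6283(1 − 0.71)] = 1.4484
Total items = 1.4484 × 13 = 18.83, rounded up to 19.

19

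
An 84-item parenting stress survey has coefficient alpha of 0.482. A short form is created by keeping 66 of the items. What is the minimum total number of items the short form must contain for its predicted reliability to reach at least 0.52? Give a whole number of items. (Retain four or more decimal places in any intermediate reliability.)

98

First, r for the 66-item form: n = 66/84 = 0.7857, so r_66 = 0.7857·0.482/(1 + (0.7857 − 1)·0.482) = 0.4223
Length factor from the short form to reach 0.52: n' = 0.52(1 − 0.4223) / [0.4223(1 − 0.52)] ≈ 1.4820
Items = 1.4820 × 66 ≈ 97.81 → 98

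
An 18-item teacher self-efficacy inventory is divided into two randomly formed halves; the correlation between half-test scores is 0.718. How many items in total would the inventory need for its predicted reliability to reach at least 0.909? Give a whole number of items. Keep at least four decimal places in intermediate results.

36

r_full = 2(0.718)/(1 + 0.718) = 0.8359
n = r_tgt(1 − r_full) / [r_full(1 − r_tgt)] = 0.909 × 0.1641 / (0.8359 × 0.091) ≈ 1.9610
Items = 1.9610 × 18 ≈ 35.30 → 36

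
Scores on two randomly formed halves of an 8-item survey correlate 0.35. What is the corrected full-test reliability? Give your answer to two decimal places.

Apply the Spearman-Brown correction with n = 2:
r_full = 2r_hh / (1 + r_hh) = 2 × 0.35 / (1 + 0.35)
       = 0.7000 / 1.3500 = 0.5185

0.52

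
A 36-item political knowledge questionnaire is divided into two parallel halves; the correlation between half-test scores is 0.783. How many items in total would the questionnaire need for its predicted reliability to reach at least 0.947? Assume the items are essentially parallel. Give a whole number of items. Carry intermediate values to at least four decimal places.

r_full = 2(0.783)/(1 + 0.783) = 0.8783
n = r_tgt(1 − r_full) / [r_full(1 − r_tgt)] = 0.947 × 0.1217 / (0.8783 × 0.053) ≈ 2.4758
Required items = 2.4758 × 36 = 89.13, so 90 items.

90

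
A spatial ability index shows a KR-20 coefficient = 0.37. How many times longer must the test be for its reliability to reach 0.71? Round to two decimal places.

4.17

Invert Spearman-Brown to solve for n:
n = r*(1 − r) / [ r (1 − r*) ]
n = 0.71 × (1 − 0.37) / [ 0.37 × (1 − 0.71) ]
  = 0.4473 / 0.1073 = 4.1687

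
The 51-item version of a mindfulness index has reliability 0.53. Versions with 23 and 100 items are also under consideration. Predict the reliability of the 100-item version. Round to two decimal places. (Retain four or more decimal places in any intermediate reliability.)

0.69

The 23-item form is not needed; work directly from the 51-item form with n = 100/51 = 1.9608.
r_{100} = n·r / (1 + (n − 1)·r) = 1.0392 / 1.5092 ≈ 0.6886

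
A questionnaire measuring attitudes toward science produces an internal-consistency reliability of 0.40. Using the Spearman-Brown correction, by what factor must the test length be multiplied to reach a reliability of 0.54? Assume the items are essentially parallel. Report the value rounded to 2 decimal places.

Spearman-Brown solved for the length factor n:
n = r_target (1 − r_old) / [ r_old (1 − r_target) ]
n = [0.54 × 0.60] / [0.40 × 0.46]
  = 0.3240 / 0.1840 = 1.7609

1.76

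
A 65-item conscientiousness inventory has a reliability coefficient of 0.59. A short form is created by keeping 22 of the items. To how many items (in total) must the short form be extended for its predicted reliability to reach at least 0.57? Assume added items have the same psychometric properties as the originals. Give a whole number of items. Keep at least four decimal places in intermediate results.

First, r for the 22-item form: n = 22/65 = 0.3385, so r_22 = 0.3385·0.59/(1 + (0.3385 − 1)·0.59) = 0.3276
Then solve for n' with r_old = 0.3276, r_target = 0.57: n' = 0.57(1 − 0.3276)/[0.3276(1 − 0.57)] = 2.7208
Items = 2.7208 × 22 ≈ 59.86 → 60

60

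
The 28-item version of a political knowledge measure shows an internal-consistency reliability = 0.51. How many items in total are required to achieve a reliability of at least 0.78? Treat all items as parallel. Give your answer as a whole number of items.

96

Rearranging the Spearman-Brown formula for n,
n = r_target (1 − r_old) / [ r_old (1 − r_target) ]
n = 0.78 × (1 − 0.51) / [ 0.51 × (1 − 0.78) ]
n = 0.3822 / 0.1122 ≈ 3.4064
Items needed = n × 28 = 3.4064 × 28 ≈ 95.38 → round up to 96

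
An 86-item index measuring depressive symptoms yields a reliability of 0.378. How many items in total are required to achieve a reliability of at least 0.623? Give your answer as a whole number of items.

234

n = 0.623 × (1 − 0.378) / [ 0.378 × (1 − 0.623) ]
n = 0.387506 / 0.142506 ≈ 2.7192
2.7192 × 86 = 233.85 → 234 items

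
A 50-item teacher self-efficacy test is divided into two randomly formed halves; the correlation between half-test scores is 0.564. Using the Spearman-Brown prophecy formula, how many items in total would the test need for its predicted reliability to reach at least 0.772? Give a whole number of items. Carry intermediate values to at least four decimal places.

r_full = 2(0.564)/(1 + 0.564) = 0.7212
Solve Spearman-Brown for n: n = 0.772(1 − 0.7212) / [0.7212(1 − 0.772)] = 1.3089
Required items = 1.3089 × 50 = 65.44, so 66 items.

66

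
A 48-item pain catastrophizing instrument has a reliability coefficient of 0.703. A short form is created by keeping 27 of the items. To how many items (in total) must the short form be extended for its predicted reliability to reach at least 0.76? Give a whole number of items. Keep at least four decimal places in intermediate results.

65

First, r for the 27-item form: n = 27/48 = 0.5625, so r_27 = 0.5625·0.703/(1 + (0.5625 − 1)·0.703) = 0.5711
Length factor from the short form to reach 0.76: n' = 0.76(1 − 0.5711) / [0.5711(1 − 0.76)] ≈ 2.3782
Items = 2.3782 × 27 ≈ 64.21 → 65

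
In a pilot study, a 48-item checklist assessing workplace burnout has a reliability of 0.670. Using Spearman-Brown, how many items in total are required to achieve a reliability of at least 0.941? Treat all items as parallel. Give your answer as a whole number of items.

378

Spearman-Brown solved for the length factor n:
n = r_target (1 − r_old) / [ r_old (1 − r_target) ]
n = 0.941(1 − 0.670) / [0.670(1 − 0.941)]
  = 0.310530 / 0.039530 = 7.8556
So the test needs 7.8556 × 48 ≈ 377.07 items; rounding up, 378.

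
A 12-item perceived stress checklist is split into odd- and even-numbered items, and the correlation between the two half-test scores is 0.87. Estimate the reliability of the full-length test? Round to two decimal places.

0.93

Each half is half the length of the full test, so the full test is n = 2 times a half.
r_full = 2(0.87) / (1 + 0.87)
r_full = 1.7400 / 1.8700 ≈ 0.9305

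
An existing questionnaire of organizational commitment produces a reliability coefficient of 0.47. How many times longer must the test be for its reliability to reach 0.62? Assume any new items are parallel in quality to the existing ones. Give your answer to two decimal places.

1.84

n = 0.62(1 − 0.47) / [0.47(1 − 0.62)]
n = 0.3286 / 0.1786 ≈ 1.8399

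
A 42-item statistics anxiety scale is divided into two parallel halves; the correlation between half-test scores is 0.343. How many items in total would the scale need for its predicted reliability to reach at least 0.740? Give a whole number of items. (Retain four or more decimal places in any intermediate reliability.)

115

r_full = 2(0.343)/(1 + 0.343) = 0.5108
n = r_tgt(1 − r_full) / [r_full(1 − r_tgt)] = 0.740 × 0.4892 / (0.5108 × 0.260) ≈ 2.7258
Required items = 2.7258 × 42 = 114.48, so 115 items.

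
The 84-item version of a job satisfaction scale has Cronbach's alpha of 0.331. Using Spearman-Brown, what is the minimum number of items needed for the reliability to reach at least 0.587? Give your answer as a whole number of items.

242

n = [0.587 × 0.669] / [0.331 × 0.413]
  = 0.392703 / 0.136703 = 2.8727
So the test needs 2.8727 × 84 ≈ 241.31 items; rounding up, 242.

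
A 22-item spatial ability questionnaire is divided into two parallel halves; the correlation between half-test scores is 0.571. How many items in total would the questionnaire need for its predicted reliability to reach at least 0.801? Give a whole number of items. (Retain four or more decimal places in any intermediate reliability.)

r_full = 2(0.571)/(1 + 0.571) = 0.7269
Solve Spearman-Brown for n: n = 0.801(1 − 0.7269) / [0.7269(1 − 0.801)] = 1.5123
Required items = 1.5123 × 22 = 33.27, so 34 items.

34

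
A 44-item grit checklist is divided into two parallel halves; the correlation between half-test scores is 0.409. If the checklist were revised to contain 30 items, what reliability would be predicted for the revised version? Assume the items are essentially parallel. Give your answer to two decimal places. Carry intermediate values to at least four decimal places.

0.49

Spearman-Brown correction (n = 2): r_full = 2·0.409/(1 + 0.409) = 0.5806
Length factor from 44 to 30 items: n = 30/44 = 0.6818
r_new = n·r_full / (1 + (n − 1)·r_full) = 0.3959 / 0.8153 ≈ 0.4856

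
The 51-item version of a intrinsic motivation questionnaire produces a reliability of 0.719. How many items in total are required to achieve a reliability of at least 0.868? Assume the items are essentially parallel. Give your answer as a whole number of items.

132

n = [0.868 × 0.281] / [0.719 × 0.132]
n = 0.243908 / 0.094908 ≈ 2.5699
Items needed = n × 51 = 2.5699 × 51 ≈ 131.06 → round up to 132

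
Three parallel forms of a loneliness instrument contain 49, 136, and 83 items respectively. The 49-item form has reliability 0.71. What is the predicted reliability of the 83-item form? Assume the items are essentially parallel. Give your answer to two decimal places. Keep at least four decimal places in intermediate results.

Only the ratio of lengths matters: n = 83/49 = 1.6939
r_{83} = n·r / (1 + (n − 1)·r) = 1.2027 / 1.4927 ≈ 0.8057

0.81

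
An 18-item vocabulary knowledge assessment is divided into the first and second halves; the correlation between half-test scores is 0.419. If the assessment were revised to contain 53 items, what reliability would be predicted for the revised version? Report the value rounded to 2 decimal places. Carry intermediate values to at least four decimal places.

Spearman-Brown correction (n = 2): r_full = 2·0.419/(1 + 0.419) = 0.5906
Length factor from 18 to 53 items: n = 53/18 = 2.9444
r_new = n·r_full / (1 + (n − 1)·r_full) = 1.7390 / 2.1484 ≈ 0.8094

0.81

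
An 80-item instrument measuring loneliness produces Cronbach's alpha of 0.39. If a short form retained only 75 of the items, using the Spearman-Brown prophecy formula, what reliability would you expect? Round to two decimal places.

0.37

n = 75/80 = 0.9375
Spearman-Brown: r_new = n·r / (1 + (n − 1)·r)
r_new = 0.9375·0.39 / [1 + (0.9375 − 1)·0.39]
     = 0.3656 / 0.9756 = 0.3747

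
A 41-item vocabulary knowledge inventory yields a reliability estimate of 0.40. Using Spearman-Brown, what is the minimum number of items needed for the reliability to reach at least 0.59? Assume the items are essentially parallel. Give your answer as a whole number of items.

Spearman-Brown solved for the length factor n:
n = r*(1 − r) / [ r (1 − r*) ]
n = 0.59 × (1 − 0.40) / [ 0.40 × (1 − 0.59) ]
n = 0.3540 / 0.1640 ≈ 2.1585
So the test needs 2.1585 × 41 ≈ 88.50 items; rounding up, 89.

89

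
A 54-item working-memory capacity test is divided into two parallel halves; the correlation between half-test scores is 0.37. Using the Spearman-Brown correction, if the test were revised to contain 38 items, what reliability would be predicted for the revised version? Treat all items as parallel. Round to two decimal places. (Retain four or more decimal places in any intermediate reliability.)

0.45

Full-test reliability from the split-half r: r_full = 2(0.37)/(1 + 0.37) = 0.5401
Then adjust to 38 items: n = 38/54 = 0.7037
r_new = n·r_full / (1 + (n − 1)·r_full) = 0.3801 / 0.8400 ≈ 0.4525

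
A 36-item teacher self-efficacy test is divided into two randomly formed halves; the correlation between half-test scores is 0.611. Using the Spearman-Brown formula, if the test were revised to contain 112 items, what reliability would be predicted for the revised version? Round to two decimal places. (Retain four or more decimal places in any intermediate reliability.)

Spearman-Brown correction (n = 2): r_full = 2·0.611/(1 + 0.611) = 0.7585
Then adjust to 112 items: n = 112/36 = 3.1111
r_new = n·r_full / (1 + (n − 1)·r_full) = 2.3598 / 2.6013 ≈ 0.9072

0.91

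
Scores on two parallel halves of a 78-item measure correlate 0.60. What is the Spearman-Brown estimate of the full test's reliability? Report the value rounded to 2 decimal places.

r_full = 2r_hh / (1 + r_hh) = 2 × 0.60 / (1 + 0.60)
r_full = 1.2000 / 1.6000 ≈ 0.7500

0.75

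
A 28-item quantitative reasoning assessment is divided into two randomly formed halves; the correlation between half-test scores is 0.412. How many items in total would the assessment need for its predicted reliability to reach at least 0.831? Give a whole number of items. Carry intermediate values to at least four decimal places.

r_full = 2(0.412)/(1 + 0.412) = 0.5836
n = r_tgt(1 − r_full) / [r_full(1 − r_tgt)] = 0.831 × 0.4164 / (0.5836 × 0.169) ≈ 3.5084
Required items = 3.5084 × 28 = 98.24, so 99 items.

99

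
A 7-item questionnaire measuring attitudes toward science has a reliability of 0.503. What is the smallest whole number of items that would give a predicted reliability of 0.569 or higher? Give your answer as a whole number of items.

Spearman-Brown solved for the length factor n:
n = r*(1 − r) / [ r (1 − r*) ]
n = 0.569(1 − 0.503) / [0.503(1 − 0.569)]
  = 0.282793 / 0.216793 = 1.3044
1.3044 × 7 = 9.13 → 10 items

10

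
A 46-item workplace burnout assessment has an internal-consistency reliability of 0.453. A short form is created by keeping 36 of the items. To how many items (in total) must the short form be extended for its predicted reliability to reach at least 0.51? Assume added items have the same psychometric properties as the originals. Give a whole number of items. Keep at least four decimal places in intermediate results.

Short-form reliability: n = 36/46 = 0.7826; r_36 = n·r/(1+(n−1)r) ≈ 0.3932
Then solve for n' with r_old = 0.3932, r_target = 0.51: n' = 0.51(1 − 0.3932)/[0.3932(1 − 0.51)] = 1.6062
Total items = 1.6062 × 36 = 57.82, rounded up to 58.

58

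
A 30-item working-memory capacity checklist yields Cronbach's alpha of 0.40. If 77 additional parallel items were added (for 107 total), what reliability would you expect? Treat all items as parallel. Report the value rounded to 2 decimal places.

Length ratio n = 107/30 = 3.5667
Spearman-Brown: r_new = n·r / (1 + (n − 1)·r)
r_new = (3.5667 × 0.40) / (1 + (3.5667 − 1) × 0.40)
r_new = 1.4267 / 2.0267 ≈ 0.7040

0.70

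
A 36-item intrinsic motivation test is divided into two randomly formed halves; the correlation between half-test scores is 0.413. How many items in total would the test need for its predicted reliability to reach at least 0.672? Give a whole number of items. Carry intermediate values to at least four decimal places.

r_full = 2(0.413)/(1 + 0.413) = 0.5846
Solve Spearman-Brown for n: n = 0.672(1 − 0.5846) / [0.5846(1 − 0.672)] = 1.4558
Required items = 1.4558 × 36 = 52.41, so 53 items.

53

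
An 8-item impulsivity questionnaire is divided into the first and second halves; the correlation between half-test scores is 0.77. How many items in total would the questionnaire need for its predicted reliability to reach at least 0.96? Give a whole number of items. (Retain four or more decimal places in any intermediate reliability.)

Corrected full-test reliability: r_full = 2 × 0.77 / (1 + 0.77) ≈ 0.8701
Solve Spearman-Brown for n: n = 0.96(1 − 0.8701) / [0.8701(1 − 0.96)] = 3.5830
Required items = 3.5830 × 8 = 28.66, so 29 items.

29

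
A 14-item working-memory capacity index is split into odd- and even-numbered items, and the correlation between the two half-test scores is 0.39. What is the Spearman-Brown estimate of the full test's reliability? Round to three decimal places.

Each half is half the length of the full test, so the full test is n = 2 times a half.
r_full = 2(0.39) / (1 + 0.39)
r_full = 0.7800 / 1.3900 ≈ 0.5612

0.561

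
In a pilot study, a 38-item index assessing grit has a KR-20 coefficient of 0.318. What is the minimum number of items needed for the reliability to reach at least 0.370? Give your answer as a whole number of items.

Rearranging the Spearman-Brown formula for n,
n = r*(1 − r) / [ r (1 − r*) ]
n = 0.370 × (1 − 0.318) / [ 0.318 × (1 − 0.370) ]
n = 0.252340 / 0.200340 ≈ 1.2596
1.2596 × 38 = 47.86 → 48 items

48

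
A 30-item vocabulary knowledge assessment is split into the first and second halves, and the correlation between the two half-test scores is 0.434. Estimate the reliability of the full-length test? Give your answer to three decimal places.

0.605

Apply the Spearman-Brown correction with n = 2:
r_full = 2r_hh / (1 + r_hh) = 2 × 0.434 / (1 + 0.434)
       = 0.8680 / 1.4340 = 0.6053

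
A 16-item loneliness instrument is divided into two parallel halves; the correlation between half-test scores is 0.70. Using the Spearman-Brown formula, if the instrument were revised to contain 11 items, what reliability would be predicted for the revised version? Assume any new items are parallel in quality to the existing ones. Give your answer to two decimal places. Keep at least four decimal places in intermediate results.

0.76

Full-test reliability from the split-half r: r_full = 2(0.70)/(1 + 0.70) = 0.8235
Then adjust to 11 items: n = 11/16 = 0.6875
r_new = n·r_full / (1 + (n − 1)·r_full) = 0.5662 / 0.7427 ≈ 0.7624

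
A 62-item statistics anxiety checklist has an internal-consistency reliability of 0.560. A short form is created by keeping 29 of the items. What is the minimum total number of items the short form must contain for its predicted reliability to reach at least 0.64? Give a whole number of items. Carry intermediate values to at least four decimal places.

87

First, r for the 29-item form: n = 29/62 = 0.4677, so r_29 = 0.4677·0.560/(1 + (0.4677 − 1)·0.560) = 0.3731
Length factor from the short form to reach 0.64: n' = 0.64(1 − 0.3731) / [0.3731(1 − 0.64)] ≈ 2.9871
Items = 2.9871 × 29 ≈ 86.63 → 87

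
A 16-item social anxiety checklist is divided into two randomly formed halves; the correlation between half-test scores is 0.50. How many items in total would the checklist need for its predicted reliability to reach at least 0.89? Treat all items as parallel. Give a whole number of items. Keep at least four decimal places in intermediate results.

Corrected full-test reliability: r_full = 2 × 0.50 / (1 + 0.50) ≈ 0.6667
n = r_tgt(1 − r_full) / [r_full(1 − r_tgt)] = 0.89 × 0.3333 / (0.6667 × 0.11) ≈ 4.0448
Items = 4.0448 × 16 ≈ 64.72 → 65

65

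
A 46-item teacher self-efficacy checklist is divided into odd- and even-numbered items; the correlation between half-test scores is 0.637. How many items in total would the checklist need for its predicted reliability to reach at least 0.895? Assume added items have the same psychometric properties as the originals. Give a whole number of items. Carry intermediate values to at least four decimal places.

r_full = 2(0.637)/(1 + 0.637) = 0.7783
Solve Spearman-Brown for n: n = 0.895(1 − 0.7783) / [0.7783(1 − 0.895)] = 2.4280
Items = 2.4280 × 46 ≈ 111.69 → 112

112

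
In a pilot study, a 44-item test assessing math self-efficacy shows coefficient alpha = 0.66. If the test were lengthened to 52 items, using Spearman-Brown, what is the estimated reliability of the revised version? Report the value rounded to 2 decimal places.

0.70

The new length is 52/44 = 1.1818 times the old.
Apply the Spearman-Brown prophecy formula, r' = nr / [1 + (n − 1)r]:
r_new = (1.1818 × 0.66) / (1 + (1.1818 − 1) × 0.66)
     = 0.7800 / 1.1200 = 0.6964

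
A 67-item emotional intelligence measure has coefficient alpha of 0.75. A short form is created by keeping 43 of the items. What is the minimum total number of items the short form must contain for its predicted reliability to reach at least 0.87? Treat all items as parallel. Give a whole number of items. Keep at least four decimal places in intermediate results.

First, r for the 43-item form: n = 43/67 = 0.6418, so r_43 = 0.6418·0.75/(1 + (0.6418 − 1)·0.75) = 0.6582
Length factor from the short form to reach 0.87: n' = 0.87(1 − 0.6582) / [0.6582(1 − 0.87)] ≈ 3.4753
Total items = 3.4753 × 43 = 149.44, rounded up to 150.

150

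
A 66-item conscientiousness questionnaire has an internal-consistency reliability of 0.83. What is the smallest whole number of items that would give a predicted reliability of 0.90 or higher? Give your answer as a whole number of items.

Spearman-Brown solved for the length factor n:
n = r_target (1 − r_old) / [ r_old (1 − r_target) ]
n = 0.90(1 − 0.83) / [0.83(1 − 0.90)]
  = 0.1530 / 0.0830 = 1.8434
Items needed = n × 66 = 1.8434 × 66 ≈ 121.66 → round up to 122

122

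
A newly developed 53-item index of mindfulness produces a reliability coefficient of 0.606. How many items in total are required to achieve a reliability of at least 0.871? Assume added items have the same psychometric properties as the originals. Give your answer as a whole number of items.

233

Rearranging the Spearman-Brown formula for n,
n = r*(1 − r) / [ r (1 − r*) ]
n = [0.871 × 0.394] / [0.606 × 0.129]
  = 0.343174 / 0.078174 = 4.3899
So the test needs 4.3899 × 53 ≈ 232.66 items; rounding up, 233.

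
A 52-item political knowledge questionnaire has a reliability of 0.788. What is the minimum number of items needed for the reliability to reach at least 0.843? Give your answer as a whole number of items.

76

Invert Spearman-Brown to solve for n:
n = r*(1 − r) / [ r (1 − r*) ]
n = 0.843(1 − 0.788) / [0.788(1 − 0.843)]
  = 0.178716 / 0.123716 = 1.4446
So the test needs 1.4446 × 52 ≈ 75.12 items; rounding up, 76.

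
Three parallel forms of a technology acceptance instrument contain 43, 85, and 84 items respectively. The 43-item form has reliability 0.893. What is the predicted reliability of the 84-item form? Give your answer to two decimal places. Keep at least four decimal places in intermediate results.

0.94

Only the ratio of lengths matters: n = 84/43 = 1.9535
r_{84} = n·r / (1 + (n − 1)·r) = 1.7445 / 1.8515 ≈ 0.9422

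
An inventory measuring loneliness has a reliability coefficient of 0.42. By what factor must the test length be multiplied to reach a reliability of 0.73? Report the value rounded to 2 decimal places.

n = 0.73 × (1 − 0.42) / [ 0.42 × (1 − 0.73) ]
n = 0.4234 / 0.1134 ≈ 3.7337

3.73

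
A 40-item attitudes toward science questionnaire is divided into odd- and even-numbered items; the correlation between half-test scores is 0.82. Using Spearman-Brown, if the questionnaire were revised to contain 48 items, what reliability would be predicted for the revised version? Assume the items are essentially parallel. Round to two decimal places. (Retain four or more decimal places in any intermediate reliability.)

First correct the split-half correlation to full-test reliability: r_full = 2 × 0.82 / (1 + 0.82) ≈ 0.9011
Then adjust to 48 items: n = 48/40 = 1.2000
r_new = n·r_full / (1 + (n − 1)·r_full) = 1.0813 / 1.1802 ≈ 0.9162

0.92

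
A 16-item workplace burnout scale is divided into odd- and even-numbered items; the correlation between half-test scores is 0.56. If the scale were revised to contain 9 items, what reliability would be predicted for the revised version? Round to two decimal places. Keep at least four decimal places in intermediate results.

0.59

First correct the split-half correlation to full-test reliability: r_full = 2 × 0.56 / (1 + 0.56) ≈ 0.7179
Then adjust to 9 items: n = 9/16 = 0.5625
r_new = n·r_full / (1 + (n − 1)·r_full) = 0.4038 / 0.6859 ≈ 0.5887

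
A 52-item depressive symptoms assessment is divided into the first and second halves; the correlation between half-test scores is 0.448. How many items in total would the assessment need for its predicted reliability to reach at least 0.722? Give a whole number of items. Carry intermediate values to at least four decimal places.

84

r_full = 2(0.448)/(1 + 0.448) = 0.6188
Solve Spearman-Brown for n: n = 0.722(1 − 0.6188) / [0.6188(1 − 0.722)] = 1.5999
Items = 1.5999 × 52 ≈ 83.19 → 84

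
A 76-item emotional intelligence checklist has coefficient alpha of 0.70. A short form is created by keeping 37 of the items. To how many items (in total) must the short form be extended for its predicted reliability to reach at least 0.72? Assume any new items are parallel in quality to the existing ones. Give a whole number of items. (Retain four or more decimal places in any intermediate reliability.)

84

Short-form reliability: n = 37/76 = 0.4868; r_37 = n·r/(1+(n−1)r) ≈ 0.5318
Length factor from the short form to reach 0.72: n' = 0.72(1 − 0.5318) / [0.5318(1 − 0.72)] ≈ 2.2639
Items = 2.2639 × 37 ≈ 83.76 → 84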